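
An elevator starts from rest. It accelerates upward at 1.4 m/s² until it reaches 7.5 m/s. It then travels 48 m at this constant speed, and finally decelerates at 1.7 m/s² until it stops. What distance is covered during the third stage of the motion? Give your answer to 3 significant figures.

Phase 1 (accelerating): v₀ = 0 m/s, a = 1.4 m/s².
v = v₀ + at → t = (7.5 − 0) / 1.4 = 5.36 s
v² = v₀² + 2aΔx → Δx = (7.5² − 0²)/(2·1.4) = 20.1 m

Phase 2 (constant speed): v₀ = 7.50 m/s, a = 0 m/s².
Constant speed: t = d/v = 48/7.50 = 6.40 s

Phase 3 (decelerating): v₀ = 7.50 m/s, a = -1.7 m/s².
v = v₀ + at → t = (0 − 7.50) / -1.7 = 4.41 s
v² = v₀² + 2aΔx → Δx = (0² − 7.50²)/(2·-1.7) = 16.5 m
Distance in phase 3 = 16.5 m

16.5 m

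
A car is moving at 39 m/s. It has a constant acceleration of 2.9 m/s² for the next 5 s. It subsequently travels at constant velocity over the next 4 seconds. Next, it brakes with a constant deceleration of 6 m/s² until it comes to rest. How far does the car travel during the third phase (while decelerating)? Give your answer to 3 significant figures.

239 m

Phase 1 (accelerating): v₀ = 39.0 m/s, a = 2.9 m/s².
v = v₀ + at = 39.0 + (2.9)(5) = 53.5 m/s
Δx = v₀t + ½at² = 39.0·5 + 0.5·2.9·5² = 231 m

Phase 2 (constant speed): v₀ = 53.5 m/s, a = 0 m/s².
v = v₀ + at = 53.5 + (0)(4) = 53.5 m/s
Δx = v₀t + ½at² = 53.5·4 + 0.5·0·4² = 214 m

Phase 3 (decelerating): v₀ = 53.5 m/s, a = -6 m/s².
v = v₀ + at → t = (0 − 53.5) / -6 = 8.92 s
v² = v₀² + 2aΔx → Δx = (0² − 53.5²)/(2·-6) = 239 m
Distance in phase 3 = 239 m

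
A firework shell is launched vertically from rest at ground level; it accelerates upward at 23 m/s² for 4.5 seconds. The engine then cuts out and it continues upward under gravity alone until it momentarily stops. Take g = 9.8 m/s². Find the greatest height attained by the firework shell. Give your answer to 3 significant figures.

Phase 1 (powered ascent): v₀ = 0 m/s, a = 23 m/s².
v = v₀ + at = 0 + (23)(4.5) = 104 m/s
Δx = v₀t + ½at² = 0·4.5 + 0.5·23·4.5² = 233 m

Phase 2 (coasting upward): v₀ = 104 m/s, a = -9.8 m/s².
v = v₀ + at → t = (0 − 104) / -9.8 = 10.6 s
v² = v₀² + 2aΔx → Δx = (0² − 104²)/(2·-9.8) = 547 m
Maximum height = 233 + 547 = 779 m

779 m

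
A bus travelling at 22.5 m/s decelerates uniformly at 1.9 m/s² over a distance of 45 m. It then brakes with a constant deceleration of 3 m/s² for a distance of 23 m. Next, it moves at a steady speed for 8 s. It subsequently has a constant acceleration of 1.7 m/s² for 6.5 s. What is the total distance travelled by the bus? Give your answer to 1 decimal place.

Phase 1 (decelerating): v₀ = 22.5 m/s, a = -1.9 m/s².
v² = v₀² + 2aΔx = 22.5² + 2·-1.9·45 = 335 → v = 18.3 m/s
t = (v − v₀)/a = (18.3 − 22.5)/-1.9 = 2.21 s

Phase 2 (decelerating): v₀ = 18.3 m/s, a = -3 m/s².
v² = v₀² + 2aΔx = 18.3² + 2·-3·23 = 197 → v = 14.0 m/s
t = (v − v₀)/a = (14.0 − 18.3)/-3 = 1.42 s

Phase 3 (constant speed): v₀ = 14.0 m/s, a = 0 m/s².
v = v₀ + at = 14.0 + (0)(8) = 14.0 m/s
Δx = v₀t + ½at² = 14.0·8 + 0.5·0·8² = 112 m

Phase 4 (accelerating): v₀ = 14.0 m/s, a = 1.7 m/s².
v = v₀ + at = 14.0 + (1.7)(6.5) = 25.1 m/s
Δx = v₀t + ½at² = 14.0·6.5 + 0.5·1.7·6.5² = 127 m
Total distance = 45.0 + 23.0 + 112 + 127 = 308 m

307.6 m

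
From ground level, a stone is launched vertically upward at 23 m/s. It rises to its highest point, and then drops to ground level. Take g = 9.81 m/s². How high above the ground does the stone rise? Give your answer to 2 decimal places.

Phase 1 (rising): v₀ = 23.0 m/s, a = -9.81 m/s².
v = v₀ + at → t = (0 − 23.0) / -9.81 = 2.34 s
v² = v₀² + 2aΔx → Δx = (0² − 23.0²)/(2·-9.81) = 27.0 m
Maximum height = 27.0 m

26.96 m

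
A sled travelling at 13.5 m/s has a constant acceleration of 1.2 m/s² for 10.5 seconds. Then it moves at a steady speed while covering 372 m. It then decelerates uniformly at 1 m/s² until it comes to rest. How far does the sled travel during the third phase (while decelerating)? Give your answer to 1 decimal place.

340.6 m

Phase 1 (accelerating): v₀ = 13.5 m/s, a = 1.2 m/s².
v = v₀ + at = 13.5 + (1.2)(10.5) = 26.1 m/s
Δx = v₀t + ½at² = 13.5·10.5 + 0.5·1.2·10.5² = 208 m

Phase 2 (constant speed): v₀ = 26.1 m/s, a = 0 m/s².
Constant speed: t = d/v = 372/26.1 = 14.3 s

Phase 3 (decelerating): v₀ = 26.1 m/s, a = -1 m/s².
v = v₀ + at → t = (0 − 26.1) / -1 = 26.1 s
v² = v₀² + 2aΔx → Δx = (0² − 26.1²)/(2·-1) = 341 m
Distance in phase 3 = 341 m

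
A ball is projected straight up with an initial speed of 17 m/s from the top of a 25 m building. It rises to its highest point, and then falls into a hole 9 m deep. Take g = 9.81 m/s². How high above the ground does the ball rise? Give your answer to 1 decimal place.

Phase 1 (rising): v₀ = 17.0 m/s, a = -9.81 m/s².
v = v₀ + at → t = (0 − 17.0) / -9.81 = 1.73 s
v² = v₀² + 2aΔx → Δx = (0² − 17.0²)/(2·-9.81) = 14.7 m
Maximum height = 25 + 14.7 = 39.7 m

39.7 m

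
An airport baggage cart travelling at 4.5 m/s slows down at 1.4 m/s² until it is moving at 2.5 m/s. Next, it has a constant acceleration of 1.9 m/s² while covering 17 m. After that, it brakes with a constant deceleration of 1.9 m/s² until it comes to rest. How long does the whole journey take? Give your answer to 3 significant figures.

8.97 s

Phase 1 (decelerating): v₀ = 4.50 m/s, a = -1.4 m/s².
v = v₀ + at → t = (2.5 − 4.50) / -1.4 = 1.43 s
v² = v₀² + 2aΔx → Δx = (2.5² − 4.50²)/(2·-1.4) = 5.00 m

Phase 2 (accelerating): v₀ = 2.50 m/s, a = 1.9 m/s².
v² = v₀² + 2aΔx = 2.50² + 2·1.9·17 = 70.8 → v = 8.42 m/s
t = (v − v₀)/a = (8.42 − 2.50)/1.9 = 3.11 s

Phase 3 (decelerating): v₀ = 8.42 m/s, a = -1.9 m/s².
v = v₀ + at → t = (0 − 8.42) / -1.9 = 4.43 s
v² = v₀² + 2aΔx → Δx = (0² − 8.42²)/(2·-1.9) = 18.6 m
Total time = 1.43 + 3.11 + 4.43 = 8.97 s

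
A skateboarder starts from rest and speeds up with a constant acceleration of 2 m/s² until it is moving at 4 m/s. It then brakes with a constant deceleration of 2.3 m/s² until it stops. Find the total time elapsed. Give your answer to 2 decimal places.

3.74 s

Phase 1 (accelerating): v₀ = 0 m/s, a = 2 m/s².
v = v₀ + at → t = (4 − 0) / 2 = 2.00 s
v² = v₀² + 2aΔx → Δx = (4² − 0²)/(2·2) = 4.00 m

Phase 2 (decelerating): v₀ = 4.00 m/s, a = -2.3 m/s².
v = v₀ + at → t = (0 − 4.00) / -2.3 = 1.74 s
v² = v₀² + 2aΔx → Δx = (0² − 4.00²)/(2·-2.3) = 3.48 m
Total time = 2.00 + 1.74 = 3.74 s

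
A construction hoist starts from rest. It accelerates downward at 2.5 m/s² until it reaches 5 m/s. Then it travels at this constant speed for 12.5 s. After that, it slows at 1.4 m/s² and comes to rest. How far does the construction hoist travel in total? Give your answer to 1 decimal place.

76.4 m

Phase 1 (accelerating): v₀ = 0 m/s, a = 2.5 m/s².
v = v₀ + at → t = (5 − 0) / 2.5 = 2.00 s
v² = v₀² + 2aΔx → Δx = (5² − 0²)/(2·2.5) = 5.00 m

Phase 2 (constant speed): v₀ = 5.00 m/s, a = 0 m/s².
v = v₀ + at = 5.00 + (0)(12.5) = 5.00 m/s
Δx = v₀t + ½at² = 5.00·12.5 + 0.5·0·12.5² = 62.5 m

Phase 3 (decelerating): v₀ = 5.00 m/s, a = -1.4 m/s².
v = v₀ + at → t = (0 − 5.00) / -1.4 = 3.57 s
v² = v₀² + 2aΔx → Δx = (0² − 5.00²)/(2·-1.4) = 8.93 m
Total distance = 5.00 + 62.5 + 8.93 = 76.4 m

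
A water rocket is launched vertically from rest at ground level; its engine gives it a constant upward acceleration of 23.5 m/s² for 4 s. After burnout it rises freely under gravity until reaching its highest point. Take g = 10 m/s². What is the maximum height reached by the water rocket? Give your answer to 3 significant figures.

Phase 1 (powered ascent): v₀ = 0 m/s, a = 23.5 m/s².
v = v₀ + at = 0 + (23.5)(4) = 94.0 m/s
Δx = v₀t + ½at² = 0·4 + 0.5·23.5·4² = 188 m

Phase 2 (coasting upward): v₀ = 94.0 m/s, a = -10 m/s².
v = v₀ + at → t = (0 − 94.0) / -10 = 9.40 s
v² = v₀² + 2aΔx → Δx = (0² − 94.0²)/(2·-10) = 442 m
Maximum height = 188 + 442 = 630 m

630 m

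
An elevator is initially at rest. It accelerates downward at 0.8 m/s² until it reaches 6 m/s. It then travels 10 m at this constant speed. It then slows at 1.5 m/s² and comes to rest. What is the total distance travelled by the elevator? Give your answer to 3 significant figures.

44.5 m

Phase 1 (accelerating): v₀ = 0 m/s, a = 0.8 m/s².
v = v₀ + at → t = (6 − 0) / 0.8 = 7.50 s
v² = v₀² + 2aΔx → Δx = (6² − 0²)/(2·0.8) = 22.5 m

Phase 2 (constant speed): v₀ = 6.00 m/s, a = 0 m/s².
Constant speed: t = d/v = 10/6.00 = 1.67 s

Phase 3 (decelerating): v₀ = 6.00 m/s, a = -1.5 m/s².
v = v₀ + at → t = (0 − 6.00) / -1.5 = 4.00 s
v² = v₀² + 2aΔx → Δx = (0² − 6.00²)/(2·-1.5) = 12.0 m
Total distance = 22.5 + 10.0 + 12.0 = 44.5 m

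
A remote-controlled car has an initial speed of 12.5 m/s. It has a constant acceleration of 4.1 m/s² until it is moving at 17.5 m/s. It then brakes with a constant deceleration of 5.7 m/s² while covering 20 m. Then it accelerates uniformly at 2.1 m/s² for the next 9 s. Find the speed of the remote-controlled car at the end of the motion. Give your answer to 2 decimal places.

Phase 1 (accelerating): v₀ = 12.5 m/s, a = 4.1 m/s².
v = v₀ + at → t = (17.5 − 12.5) / 4.1 = 1.22 s
v² = v₀² + 2aΔx → Δx = (17.5² − 12.5²)/(2·4.1) = 18.3 m

Phase 2 (decelerating): v₀ = 17.5 m/s, a = -5.7 m/s².
v² = v₀² + 2aΔx = 17.5² + 2·-5.7·20 = 78.2 → v = 8.85 m/s
t = (v − v₀)/a = (8.85 − 17.5)/-5.7 = 1.52 s

Phase 3 (accelerating): v₀ = 8.85 m/s, a = 2.1 m/s².
v = v₀ + at = 8.85 + (2.1)(9) = 27.7 m/s
Δx = v₀t + ½at² = 8.85·9 + 0.5·2.1·9² = 165 m
Final speed = 27.7 m/s

27.75 m/s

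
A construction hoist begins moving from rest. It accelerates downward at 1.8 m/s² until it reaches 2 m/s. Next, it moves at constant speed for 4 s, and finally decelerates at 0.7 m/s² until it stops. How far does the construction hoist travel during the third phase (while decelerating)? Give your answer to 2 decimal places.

Phase 1 (accelerating): v₀ = 0 m/s, a = 1.8 m/s².
v = v₀ + at → t = (2 − 0) / 1.8 = 1.11 s
v² = v₀² + 2aΔx → Δx = (2² − 0²)/(2·1.8) = 1.11 m

Phase 2 (constant speed): v₀ = 2.00 m/s, a = 0 m/s².
v = v₀ + at = 2.00 + (0)(4) = 2.00 m/s
Δx = v₀t + ½at² = 2.00·4 + 0.5·0·4² = 8.00 m

Phase 3 (decelerating): v₀ = 2.00 m/s, a = -0.7 m/s².
v = v₀ + at → t = (0 − 2.00) / -0.7 = 2.86 s
v² = v₀² + 2aΔx → Δx = (0² − 2.00²)/(2·-0.7) = 2.86 m
Distance in phase 3 = 2.86 m

2.86 m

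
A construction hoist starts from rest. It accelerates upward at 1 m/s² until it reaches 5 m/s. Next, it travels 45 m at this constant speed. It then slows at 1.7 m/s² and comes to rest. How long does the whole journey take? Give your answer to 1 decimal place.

16.9 s

Phase 1 (accelerating): v₀ = 0 m/s, a = 1 m/s².
v = v₀ + at → t = (5 − 0) / 1 = 5.00 s
v² = v₀² + 2aΔx → Δx = (5² − 0²)/(2·1) = 12.5 m

Phase 2 (constant speed): v₀ = 5.00 m/s, a = 0 m/s².
Constant speed: t = d/v = 45/5.00 = 9.00 s

Phase 3 (decelerating): v₀ = 5.00 m/s, a = -1.7 m/s².
v = v₀ + at → t = (0 − 5.00) / -1.7 = 2.94 s
v² = v₀² + 2aΔx → Δx = (0² − 5.00²)/(2·-1.7) = 7.35 m
Total time = 5.00 + 9.00 + 2.94 = 16.9 s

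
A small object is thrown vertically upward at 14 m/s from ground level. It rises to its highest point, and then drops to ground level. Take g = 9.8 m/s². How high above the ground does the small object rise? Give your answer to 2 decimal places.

10.00 m

Phase 1 (rising): v₀ = 14.0 m/s, a = -9.8 m/s².
v = v₀ + at → t = (0 − 14.0) / -9.8 = 1.43 s
v² = v₀² + 2aΔx → Δx = (0² − 14.0²)/(2·-9.8) = 10.0 m
Maximum height = 10.0 m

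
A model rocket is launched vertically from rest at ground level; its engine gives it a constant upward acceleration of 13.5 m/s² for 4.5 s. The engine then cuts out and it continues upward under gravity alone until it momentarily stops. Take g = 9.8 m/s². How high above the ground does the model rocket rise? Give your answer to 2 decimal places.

324.98 m

Phase 1 (powered ascent): v₀ = 0 m/s, a = 13.5 m/s².
v = v₀ + at = 0 + (13.5)(4.5) = 60.8 m/s
Δx = v₀t + ½at² = 0·4.5 + 0.5·13.5·4.5² = 137 m

Phase 2 (coasting upward): v₀ = 60.8 m/s, a = -9.8 m/s².
v = v₀ + at → t = (0 − 60.8) / -9.8 = 6.20 s
v² = v₀² + 2aΔx → Δx = (0² − 60.8²)/(2·-9.8) = 188 m
Maximum height = 137 + 188 = 325 m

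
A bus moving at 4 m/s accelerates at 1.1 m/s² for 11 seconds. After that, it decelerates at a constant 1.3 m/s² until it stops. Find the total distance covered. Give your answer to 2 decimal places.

Phase 1 (accelerating): v₀ = 4.00 m/s, a = 1.1 m/s².
v = v₀ + at = 4.00 + (1.1)(11) = 16.1 m/s
Δx = v₀t + ½at² = 4.00·11 + 0.5·1.1·11² = 111 m

Phase 2 (decelerating): v₀ = 16.1 m/s, a = -1.3 m/s².
v = v₀ + at → t = (0 − 16.1) / -1.3 = 12.4 s
v² = v₀² + 2aΔx → Δx = (0² − 16.1²)/(2·-1.3) = 99.7 m
Total distance = 111 + 99.7 = 210 m

210.25 m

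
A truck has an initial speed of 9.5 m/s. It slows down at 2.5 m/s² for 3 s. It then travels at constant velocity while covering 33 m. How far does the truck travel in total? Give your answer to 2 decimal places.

Phase 1 (decelerating): v₀ = 9.50 m/s, a = -2.5 m/s².
v = v₀ + at = 9.50 + (-2.5)(3) = 2.00 m/s
Δx = v₀t + ½at² = 9.50·3 + 0.5·-2.5·3² = 17.2 m

Phase 2 (constant speed): v₀ = 2.00 m/s, a = 0 m/s².
Constant speed: t = d/v = 33/2.00 = 16.5 s
Total distance = 17.2 + 33.0 = 50.2 m

50.25 m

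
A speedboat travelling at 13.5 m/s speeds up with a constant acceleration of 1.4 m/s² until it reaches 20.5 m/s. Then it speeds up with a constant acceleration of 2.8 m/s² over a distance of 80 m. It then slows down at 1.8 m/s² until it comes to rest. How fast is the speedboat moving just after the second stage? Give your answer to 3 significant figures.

Phase 1 (accelerating): v₀ = 13.5 m/s, a = 1.4 m/s².
v = v₀ + at → t = (20.5 − 13.5) / 1.4 = 5.00 s
v² = v₀² + 2aΔx → Δx = (20.5² − 13.5²)/(2·1.4) = 85.0 m

Phase 2 (accelerating): v₀ = 20.5 m/s, a = 2.8 m/s².
v² = v₀² + 2aΔx = 20.5² + 2·2.8·80 = 868 → v = 29.5 m/s
t = (v − v₀)/a = (29.5 − 20.5)/2.8 = 3.20 s
Speed at end of phase 2 = 29.5 m/s

29.5 m/s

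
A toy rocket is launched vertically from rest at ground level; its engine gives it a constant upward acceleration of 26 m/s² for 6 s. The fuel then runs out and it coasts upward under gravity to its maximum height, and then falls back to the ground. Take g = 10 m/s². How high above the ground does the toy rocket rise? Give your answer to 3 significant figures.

Phase 1 (powered ascent): v₀ = 0 m/s, a = 26 m/s².
v = v₀ + at = 0 + (26)(6) = 156 m/s
Δx = v₀t + ½at² = 0·6 + 0.5·26·6² = 468 m

Phase 2 (coasting upward): v₀ = 156 m/s, a = -10 m/s².
v = v₀ + at → t = (0 − 156) / -10 = 15.6 s
v² = v₀² + 2aΔx → Δx = (0² − 156²)/(2·-10) = 1220 m
Maximum height = 468 + 1220 = 1680 m

1680 m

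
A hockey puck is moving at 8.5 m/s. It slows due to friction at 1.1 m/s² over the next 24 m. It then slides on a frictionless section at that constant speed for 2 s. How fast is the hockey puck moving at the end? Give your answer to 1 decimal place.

Phase 1 (decelerating): v₀ = 8.50 m/s, a = -1.1 m/s².
v² = v₀² + 2aΔx = 8.50² + 2·-1.1·24 = 19.4 → v = 4.41 m/s
t = (v − v₀)/a = (4.41 − 8.50)/-1.1 = 3.72 s

Phase 2 (constant speed): v₀ = 4.41 m/s, a = 0 m/s².
v = v₀ + at = 4.41 + (0)(2) = 4.41 m/s
Δx = v₀t + ½at² = 4.41·2 + 0.5·0·2² = 8.82 m
Final speed = 4.41 m/s

4.4 m/s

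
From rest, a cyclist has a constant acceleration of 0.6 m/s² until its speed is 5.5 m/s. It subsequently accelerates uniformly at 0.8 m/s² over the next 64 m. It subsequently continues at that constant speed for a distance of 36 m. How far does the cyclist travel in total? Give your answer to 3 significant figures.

Phase 1 (accelerating): v₀ = 0 m/s, a = 0.6 m/s².
v = v₀ + at → t = (5.5 − 0) / 0.6 = 9.17 s
v² = v₀² + 2aΔx → Δx = (5.5² − 0²)/(2·0.6) = 25.2 m

Phase 2 (accelerating): v₀ = 5.50 m/s, a = 0.8 m/s².
v² = v₀² + 2aΔx = 5.50² + 2·0.8·64 = 133 → v = 11.5 m/s
t = (v − v₀)/a = (11.5 − 5.50)/0.8 = 7.52 s

Phase 3 (constant speed): v₀ = 11.5 m/s, a = 0 m/s².
Constant speed: t = d/v = 36/11.5 = 3.13 s
Total distance = 25.2 + 64.0 + 36.0 = 125 m

125 m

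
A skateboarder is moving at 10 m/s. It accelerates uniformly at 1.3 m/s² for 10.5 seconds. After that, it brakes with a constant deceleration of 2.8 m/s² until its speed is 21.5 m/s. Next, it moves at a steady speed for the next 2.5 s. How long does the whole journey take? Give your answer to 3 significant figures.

13.8 s

Phase 1 (accelerating): v₀ = 10.0 m/s, a = 1.3 m/s².
v = v₀ + at = 10.0 + (1.3)(10.5) = 23.6 m/s
Δx = v₀t + ½at² = 10.0·10.5 + 0.5·1.3·10.5² = 177 m

Phase 2 (decelerating): v₀ = 23.6 m/s, a = -2.8 m/s².
v = v₀ + at → t = (21.5 − 23.6) / -2.8 = 0.768 s
v² = v₀² + 2aΔx → Δx = (21.5² − 23.6²)/(2·-2.8) = 17.3 m

Phase 3 (constant speed): v₀ = 21.5 m/s, a = 0 m/s².
v = v₀ + at = 21.5 + (0)(2.5) = 21.5 m/s
Δx = v₀t + ½at² = 21.5·2.5 + 0.5·0·2.5² = 53.8 m
Total time = 10.5 + 0.768 + 2.50 = 13.8 s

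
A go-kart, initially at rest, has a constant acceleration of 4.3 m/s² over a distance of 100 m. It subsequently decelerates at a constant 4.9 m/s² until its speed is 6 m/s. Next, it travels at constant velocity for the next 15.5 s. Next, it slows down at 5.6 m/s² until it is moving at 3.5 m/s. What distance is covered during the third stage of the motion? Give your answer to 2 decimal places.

Phase 1 (accelerating): v₀ = 0 m/s, a = 4.3 m/s².
v² = v₀² + 2aΔx = 0² + 2·4.3·100 = 860 → v = 29.3 m/s
t = (v − v₀)/a = (29.3 − 0)/4.3 = 6.82 s

Phase 2 (decelerating): v₀ = 29.3 m/s, a = -4.9 m/s².
v = v₀ + at → t = (6 − 29.3) / -4.9 = 4.76 s
v² = v₀² + 2aΔx → Δx = (6² − 29.3²)/(2·-4.9) = 84.1 m

Phase 3 (constant speed): v₀ = 6.00 m/s, a = 0 m/s².
v = v₀ + at = 6.00 + (0)(15.5) = 6.00 m/s
Δx = v₀t + ½at² = 6.00·15.5 + 0.5·0·15.5² = 93.0 m
Distance in phase 3 = 93.0 m

93.00 m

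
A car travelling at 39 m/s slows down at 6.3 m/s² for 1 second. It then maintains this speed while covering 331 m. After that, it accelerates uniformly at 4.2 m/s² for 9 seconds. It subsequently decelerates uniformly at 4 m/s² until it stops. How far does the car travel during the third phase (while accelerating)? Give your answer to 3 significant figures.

Phase 1 (decelerating): v₀ = 39.0 m/s, a = -6.3 m/s².
v = v₀ + at = 39.0 + (-6.3)(1) = 32.7 m/s
Δx = v₀t + ½at² = 39.0·1 + 0.5·-6.3·1² = 35.9 m

Phase 2 (constant speed): v₀ = 32.7 m/s, a = 0 m/s².
Constant speed: t = d/v = 331/32.7 = 10.1 s

Phase 3 (accelerating): v₀ = 32.7 m/s, a = 4.2 m/s².
v = v₀ + at = 32.7 + (4.2)(9) = 70.5 m/s
Δx = v₀t + ½at² = 32.7·9 + 0.5·4.2·9² = 464 m
Distance in phase 3 = 464 m

464 m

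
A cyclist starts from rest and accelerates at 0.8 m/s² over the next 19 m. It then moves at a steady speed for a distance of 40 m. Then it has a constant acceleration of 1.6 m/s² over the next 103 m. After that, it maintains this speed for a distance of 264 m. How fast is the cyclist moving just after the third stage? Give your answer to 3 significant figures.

19.0 m/s

Phase 1 (accelerating): v₀ = 0 m/s, a = 0.8 m/s².
v² = v₀² + 2aΔx = 0² + 2·0.8·19 = 30.4 → v = 5.51 m/s
t = (v − v₀)/a = (5.51 − 0)/0.8 = 6.89 s

Phase 2 (constant speed): v₀ = 5.51 m/s, a = 0 m/s².
Constant speed: t = d/v = 40/5.51 = 7.25 s

Phase 3 (accelerating): v₀ = 5.51 m/s, a = 1.6 m/s².
v² = v₀² + 2aΔx = 5.51² + 2·1.6·103 = 360 → v = 19.0 m/s
t = (v − v₀)/a = (19.0 − 5.51)/1.6 = 8.41 s
Speed at end of phase 3 = 19.0 m/s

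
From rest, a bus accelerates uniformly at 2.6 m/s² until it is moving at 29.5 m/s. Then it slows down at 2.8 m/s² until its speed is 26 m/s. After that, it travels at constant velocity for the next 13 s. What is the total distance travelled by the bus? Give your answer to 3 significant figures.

Phase 1 (accelerating): v₀ = 0 m/s, a = 2.6 m/s².
v = v₀ + at → t = (29.5 − 0) / 2.6 = 11.3 s
v² = v₀² + 2aΔx → Δx = (29.5² − 0²)/(2·2.6) = 167 m

Phase 2 (decelerating): v₀ = 29.5 m/s, a = -2.8 m/s².
v = v₀ + at → t = (26 − 29.5) / -2.8 = 1.25 s
v² = v₀² + 2aΔx → Δx = (26² − 29.5²)/(2·-2.8) = 34.7 m

Phase 3 (constant speed): v₀ = 26.0 m/s, a = 0 m/s².
v = v₀ + at = 26.0 + (0)(13) = 26.0 m/s
Δx = v₀t + ½at² = 26.0·13 + 0.5·0·13² = 338 m
Total distance = 167 + 34.7 + 338 = 540 m

540 m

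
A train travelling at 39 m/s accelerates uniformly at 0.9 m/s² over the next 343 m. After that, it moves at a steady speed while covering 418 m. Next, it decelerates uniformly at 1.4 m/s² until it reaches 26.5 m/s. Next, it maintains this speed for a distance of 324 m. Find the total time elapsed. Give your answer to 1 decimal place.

43.4 s

Phase 1 (accelerating): v₀ = 39.0 m/s, a = 0.9 m/s².
v² = v₀² + 2aΔx = 39.0² + 2·0.9·343 = 2140 → v = 46.2 m/s
t = (v − v₀)/a = (46.2 − 39.0)/0.9 = 8.05 s

Phase 2 (constant speed): v₀ = 46.2 m/s, a = 0 m/s².
Constant speed: t = d/v = 418/46.2 = 9.04 s

Phase 3 (decelerating): v₀ = 46.2 m/s, a = -1.4 m/s².
v = v₀ + at → t = (26.5 − 46.2) / -1.4 = 14.1 s
v² = v₀² + 2aΔx → Δx = (26.5² − 46.2²)/(2·-1.4) = 513 m

Phase 4 (constant speed): v₀ = 26.5 m/s, a = 0 m/s².
Constant speed: t = d/v = 324/26.5 = 12.2 s
Total time = 8.05 + 9.04 + 14.1 + 12.2 = 43.4 s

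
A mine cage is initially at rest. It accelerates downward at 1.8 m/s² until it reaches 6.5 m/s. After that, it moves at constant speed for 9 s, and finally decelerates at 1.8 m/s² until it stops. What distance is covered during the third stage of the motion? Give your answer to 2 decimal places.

11.74 m

Phase 1 (accelerating): v₀ = 0 m/s, a = 1.8 m/s².
v = v₀ + at → t = (6.5 − 0) / 1.8 = 3.61 s
v² = v₀² + 2aΔx → Δx = (6.5² − 0²)/(2·1.8) = 11.7 m

Phase 2 (constant speed): v₀ = 6.50 m/s, a = 0 m/s².
v = v₀ + at = 6.50 + (0)(9) = 6.50 m/s
Δx = v₀t + ½at² = 6.50·9 + 0.5·0·9² = 58.5 m

Phase 3 (decelerating): v₀ = 6.50 m/s, a = -1.8 m/s².
v = v₀ + at → t = (0 − 6.50) / -1.8 = 3.61 s
v² = v₀² + 2aΔx → Δx = (0² − 6.50²)/(2·-1.8) = 11.7 m
Distance in phase 3 = 11.7 m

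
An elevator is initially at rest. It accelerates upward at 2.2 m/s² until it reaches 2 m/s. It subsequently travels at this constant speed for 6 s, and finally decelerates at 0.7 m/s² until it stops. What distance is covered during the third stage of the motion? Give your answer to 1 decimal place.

Phase 1 (accelerating): v₀ = 0 m/s, a = 2.2 m/s².
v = v₀ + at → t = (2 − 0) / 2.2 = 0.909 s
v² = v₀² + 2aΔx → Δx = (2² − 0²)/(2·2.2) = 0.909 m

Phase 2 (constant speed): v₀ = 2.00 m/s, a = 0 m/s².
v = v₀ + at = 2.00 + (0)(6) = 2.00 m/s
Δx = v₀t + ½at² = 2.00·6 + 0.5·0·6² = 12.0 m

Phase 3 (decelerating): v₀ = 2.00 m/s, a = -0.7 m/s².
v = v₀ + at → t = (0 − 2.00) / -0.7 = 2.86 s
v² = v₀² + 2aΔx → Δx = (0² − 2.00²)/(2·-0.7) = 2.86 m
Distance in phase 3 = 2.86 m

2.9 m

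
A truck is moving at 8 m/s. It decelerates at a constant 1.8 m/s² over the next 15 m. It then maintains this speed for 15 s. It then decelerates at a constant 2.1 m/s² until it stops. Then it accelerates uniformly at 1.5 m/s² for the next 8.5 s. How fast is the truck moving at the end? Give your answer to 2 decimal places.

12.75 m/s

Phase 1 (decelerating): v₀ = 8.00 m/s, a = -1.8 m/s².
v² = v₀² + 2aΔx = 8.00² + 2·-1.8·15 = 10.0 → v = 3.16 m/s
t = (v − v₀)/a = (3.16 − 8.00)/-1.8 = 2.69 s

Phase 2 (constant speed): v₀ = 3.16 m/s, a = 0 m/s².
v = v₀ + at = 3.16 + (0)(15) = 3.16 m/s
Δx = v₀t + ½at² = 3.16·15 + 0.5·0·15² = 47.4 m

Phase 3 (decelerating): v₀ = 3.16 m/s, a = -2.1 m/s².
v = v₀ + at → t = (0 − 3.16) / -2.1 = 1.51 s
v² = v₀² + 2aΔx → Δx = (0² − 3.16²)/(2·-2.1) = 2.38 m

Phase 4 (accelerating): v₀ = 0 m/s, a = 1.5 m/s².
v = v₀ + at = 0 + (1.5)(8.5) = 12.8 m/s
Δx = v₀t + ½at² = 0·8.5 + 0.5·1.5·8.5² = 54.2 m
Final speed = 12.8 m/s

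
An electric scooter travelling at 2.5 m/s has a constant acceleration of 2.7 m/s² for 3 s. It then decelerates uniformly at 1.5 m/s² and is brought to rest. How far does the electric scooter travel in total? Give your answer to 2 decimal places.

Phase 1 (accelerating): v₀ = 2.50 m/s, a = 2.7 m/s².
v = v₀ + at = 2.50 + (2.7)(3) = 10.6 m/s
Δx = v₀t + ½at² = 2.50·3 + 0.5·2.7·3² = 19.7 m

Phase 2 (decelerating): v₀ = 10.6 m/s, a = -1.5 m/s².
v = v₀ + at → t = (0 − 10.6) / -1.5 = 7.07 s
v² = v₀² + 2aΔx → Δx = (0² − 10.6²)/(2·-1.5) = 37.5 m
Total distance = 19.7 + 37.5 = 57.1 m

57.10 m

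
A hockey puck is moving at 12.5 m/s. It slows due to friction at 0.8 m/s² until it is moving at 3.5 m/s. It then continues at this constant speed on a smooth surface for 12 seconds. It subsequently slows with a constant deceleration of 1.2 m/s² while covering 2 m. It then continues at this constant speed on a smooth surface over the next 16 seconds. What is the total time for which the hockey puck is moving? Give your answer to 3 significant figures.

39.9 s

Phase 1 (decelerating): v₀ = 12.5 m/s, a = -0.8 m/s².
v = v₀ + at → t = (3.5 − 12.5) / -0.8 = 11.2 s
v² = v₀² + 2aΔx → Δx = (3.5² − 12.5²)/(2·-0.8) = 90.0 m

Phase 2 (constant speed): v₀ = 3.50 m/s, a = 0 m/s².
v = v₀ + at = 3.50 + (0)(12) = 3.50 m/s
Δx = v₀t + ½at² = 3.50·12 + 0.5·0·12² = 42.0 m

Phase 3 (decelerating): v₀ = 3.50 m/s, a = -1.2 m/s².
v² = v₀² + 2aΔx = 3.50² + 2·-1.2·2 = 7.45 → v = 2.73 m/s
t = (v − v₀)/a = (2.73 − 3.50)/-1.2 = 0.642 s

Phase 4 (constant speed): v₀ = 2.73 m/s, a = 0 m/s².
v = v₀ + at = 2.73 + (0)(16) = 2.73 m/s
Δx = v₀t + ½at² = 2.73·16 + 0.5·0·16² = 43.7 m
Total time = 11.2 + 12.0 + 0.642 + 16.0 = 39.9 s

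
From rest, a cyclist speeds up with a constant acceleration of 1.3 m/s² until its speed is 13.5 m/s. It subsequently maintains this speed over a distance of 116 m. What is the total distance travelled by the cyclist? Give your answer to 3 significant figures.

186 m

Phase 1 (accelerating): v₀ = 0 m/s, a = 1.3 m/s².
v = v₀ + at → t = (13.5 − 0) / 1.3 = 10.4 s
v² = v₀² + 2aΔx → Δx = (13.5² − 0²)/(2·1.3) = 70.1 m

Phase 2 (constant speed): v₀ = 13.5 m/s, a = 0 m/s².
Constant speed: t = d/v = 116/13.5 = 8.59 s
Total distance = 70.1 + 116 = 186 m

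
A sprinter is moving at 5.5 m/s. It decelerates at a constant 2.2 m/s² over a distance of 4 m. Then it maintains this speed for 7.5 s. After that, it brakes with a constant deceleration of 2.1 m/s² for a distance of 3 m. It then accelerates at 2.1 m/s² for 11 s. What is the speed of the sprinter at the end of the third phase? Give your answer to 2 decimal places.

Phase 1 (decelerating): v₀ = 5.50 m/s, a = -2.2 m/s².
v² = v₀² + 2aΔx = 5.50² + 2·-2.2·4 = 12.6 → v = 3.56 m/s
t = (v − v₀)/a = (3.56 − 5.50)/-2.2 = 0.883 s

Phase 2 (constant speed): v₀ = 3.56 m/s, a = 0 m/s².
v = v₀ + at = 3.56 + (0)(7.5) = 3.56 m/s
Δx = v₀t + ½at² = 3.56·7.5 + 0.5·0·7.5² = 26.7 m

Phase 3 (decelerating): v₀ = 3.56 m/s, a = -2.1 m/s².
v² = v₀² + 2aΔx = 3.56² + 2·-2.1·3 = 0.0500 → v = 0.224 m/s
t = (v − v₀)/a = (0.224 − 3.56)/-2.1 = 1.59 s
Speed at end of phase 3 = 0.224 m/s

0.22 m/s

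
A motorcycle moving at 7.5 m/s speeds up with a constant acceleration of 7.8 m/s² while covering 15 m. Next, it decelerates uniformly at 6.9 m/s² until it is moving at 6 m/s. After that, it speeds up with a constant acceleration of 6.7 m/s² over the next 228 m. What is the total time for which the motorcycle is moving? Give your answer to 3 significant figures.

Phase 1 (accelerating): v₀ = 7.50 m/s, a = 7.8 m/s².
v² = v₀² + 2aΔx = 7.50² + 2·7.8·15 = 290 → v = 17.0 m/s
t = (v − v₀)/a = (17.0 − 7.50)/7.8 = 1.22 s

Phase 2 (decelerating): v₀ = 17.0 m/s, a = -6.9 m/s².
v = v₀ + at → t = (6 − 17.0) / -6.9 = 1.60 s
v² = v₀² + 2aΔx → Δx = (6² − 17.0²)/(2·-6.9) = 18.4 m

Phase 3 (accelerating): v₀ = 6.00 m/s, a = 6.7 m/s².
v² = v₀² + 2aΔx = 6.00² + 2·6.7·228 = 3090 → v = 55.6 m/s
t = (v − v₀)/a = (55.6 − 6.00)/6.7 = 7.40 s
Total time = 1.22 + 1.60 + 7.40 = 10.2 s

10.2 s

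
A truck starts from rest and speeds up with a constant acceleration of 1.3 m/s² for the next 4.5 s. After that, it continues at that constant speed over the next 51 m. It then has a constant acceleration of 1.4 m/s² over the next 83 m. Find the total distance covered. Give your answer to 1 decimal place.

Phase 1 (accelerating): v₀ = 0 m/s, a = 1.3 m/s².
v = v₀ + at = 0 + (1.3)(4.5) = 5.85 m/s
Δx = v₀t + ½at² = 0·4.5 + 0.5·1.3·4.5² = 13.2 m

Phase 2 (constant speed): v₀ = 5.85 m/s, a = 0 m/s².
Constant speed: t = d/v = 51/5.85 = 8.72 s

Phase 3 (accelerating): v₀ = 5.85 m/s, a = 1.4 m/s².
v² = v₀² + 2aΔx = 5.85² + 2·1.4·83 = 267 → v = 16.3 m/s
t = (v − v₀)/a = (16.3 − 5.85)/1.4 = 7.48 s
Total distance = 13.2 + 51.0 + 83.0 = 147 m

147.2 m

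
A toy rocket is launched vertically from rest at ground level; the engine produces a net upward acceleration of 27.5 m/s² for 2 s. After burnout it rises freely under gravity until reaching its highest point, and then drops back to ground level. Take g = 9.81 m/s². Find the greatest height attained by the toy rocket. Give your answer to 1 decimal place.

209.2 m

Phase 1 (powered ascent): v₀ = 0 m/s, a = 27.5 m/s².
v = v₀ + at = 0 + (27.5)(2) = 55.0 m/s
Δx = v₀t + ½at² = 0·2 + 0.5·27.5·2² = 55.0 m

Phase 2 (coasting upward): v₀ = 55.0 m/s, a = -9.81 m/s².
v = v₀ + at → t = (0 − 55.0) / -9.81 = 5.61 s
v² = v₀² + 2aΔx → Δx = (0² − 55.0²)/(2·-9.81) = 154 m
Maximum height = 55.0 + 154 = 209 m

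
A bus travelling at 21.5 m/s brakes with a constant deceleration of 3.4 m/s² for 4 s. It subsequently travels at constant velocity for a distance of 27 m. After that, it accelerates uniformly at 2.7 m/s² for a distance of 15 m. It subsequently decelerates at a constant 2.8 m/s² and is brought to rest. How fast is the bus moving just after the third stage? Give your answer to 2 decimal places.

Phase 1 (decelerating): v₀ = 21.5 m/s, a = -3.4 m/s².
v = v₀ + at = 21.5 + (-3.4)(4) = 7.90 m/s
Δx = v₀t + ½at² = 21.5·4 + 0.5·-3.4·4² = 58.8 m

Phase 2 (constant speed): v₀ = 7.90 m/s, a = 0 m/s².
Constant speed: t = d/v = 27/7.90 = 3.42 s

Phase 3 (accelerating): v₀ = 7.90 m/s, a = 2.7 m/s².
v² = v₀² + 2aΔx = 7.90² + 2·2.7·15 = 143 → v = 12.0 m/s
t = (v − v₀)/a = (12.0 − 7.90)/2.7 = 1.51 s
Speed at end of phase 3 = 12.0 m/s

11.98 m/s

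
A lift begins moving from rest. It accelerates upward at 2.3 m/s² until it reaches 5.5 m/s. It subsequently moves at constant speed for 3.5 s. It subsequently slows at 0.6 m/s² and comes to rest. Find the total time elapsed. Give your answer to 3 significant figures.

Phase 1 (accelerating): v₀ = 0 m/s, a = 2.3 m/s².
v = v₀ + at → t = (5.5 − 0) / 2.3 = 2.39 s
v² = v₀² + 2aΔx → Δx = (5.5² − 0²)/(2·2.3) = 6.58 m

Phase 2 (constant speed): v₀ = 5.50 m/s, a = 0 m/s².
v = v₀ + at = 5.50 + (0)(3.5) = 5.50 m/s
Δx = v₀t + ½at² = 5.50·3.5 + 0.5·0·3.5² = 19.2 m

Phase 3 (decelerating): v₀ = 5.50 m/s, a = -0.6 m/s².
v = v₀ + at → t = (0 − 5.50) / -0.6 = 9.17 s
v² = v₀² + 2aΔx → Δx = (0² − 5.50²)/(2·-0.6) = 25.2 m
Total time = 2.39 + 3.50 + 9.17 = 15.1 s

15.1 s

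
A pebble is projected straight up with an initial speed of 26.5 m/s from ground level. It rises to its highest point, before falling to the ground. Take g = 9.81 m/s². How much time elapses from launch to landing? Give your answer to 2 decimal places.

Phase 1 (rising): v₀ = 26.5 m/s, a = -9.81 m/s².
v = v₀ + at → t = (0 − 26.5) / -9.81 = 2.70 s
v² = v₀² + 2aΔx → Δx = (0² − 26.5²)/(2·-9.81) = 35.8 m

Phase 2 (falling): v₀ = 0 m/s, a = -9.81 m/s².
Falls 35.8 m from rest: t = √(2·35.8/9.81) = 2.70 s; v = g·t = 26.5 m/s.
Total time = 2.70 + 2.70 = 5.40 s

5.40 s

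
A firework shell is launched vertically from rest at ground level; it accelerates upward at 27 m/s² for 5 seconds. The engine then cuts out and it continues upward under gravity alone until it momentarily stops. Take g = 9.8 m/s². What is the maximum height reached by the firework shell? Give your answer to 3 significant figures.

Phase 1 (powered ascent): v₀ = 0 m/s, a = 27 m/s².
v = v₀ + at = 0 + (27)(5) = 135 m/s
Δx = v₀t + ½at² = 0·5 + 0.5·27·5² = 338 m

Phase 2 (coasting upward): v₀ = 135 m/s, a = -9.8 m/s².
v = v₀ + at → t = (0 − 135) / -9.8 = 13.8 s
v² = v₀² + 2aΔx → Δx = (0² − 135²)/(2·-9.8) = 930 m
Maximum height = 338 + 930 = 1270 m

1270 m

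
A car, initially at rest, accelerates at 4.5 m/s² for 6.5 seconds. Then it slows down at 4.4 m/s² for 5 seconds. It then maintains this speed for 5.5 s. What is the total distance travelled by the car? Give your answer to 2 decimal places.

226.19 m

Phase 1 (accelerating): v₀ = 0 m/s, a = 4.5 m/s².
v = v₀ + at = 0 + (4.5)(6.5) = 29.2 m/s
Δx = v₀t + ½at² = 0·6.5 + 0.5·4.5·6.5² = 95.1 m

Phase 2 (decelerating): v₀ = 29.2 m/s, a = -4.4 m/s².
v = v₀ + at = 29.2 + (-4.4)(5) = 7.25 m/s
Δx = v₀t + ½at² = 29.2·5 + 0.5·-4.4·5² = 91.2 m

Phase 3 (constant speed): v₀ = 7.25 m/s, a = 0 m/s².
v = v₀ + at = 7.25 + (0)(5.5) = 7.25 m/s
Δx = v₀t + ½at² = 7.25·5.5 + 0.5·0·5.5² = 39.9 m
Total distance = 95.1 + 91.2 + 39.9 = 226 m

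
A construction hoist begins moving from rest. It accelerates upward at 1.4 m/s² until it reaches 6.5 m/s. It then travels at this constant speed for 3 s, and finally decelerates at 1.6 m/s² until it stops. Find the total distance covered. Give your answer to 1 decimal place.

47.8 m

Phase 1 (accelerating): v₀ = 0 m/s, a = 1.4 m/s².
v = v₀ + at → t = (6.5 − 0) / 1.4 = 4.64 s
v² = v₀² + 2aΔx → Δx = (6.5² − 0²)/(2·1.4) = 15.1 m

Phase 2 (constant speed): v₀ = 6.50 m/s, a = 0 m/s².
v = v₀ + at = 6.50 + (0)(3) = 6.50 m/s
Δx = v₀t + ½at² = 6.50·3 + 0.5·0·3² = 19.5 m

Phase 3 (decelerating): v₀ = 6.50 m/s, a = -1.6 m/s².
v = v₀ + at → t = (0 − 6.50) / -1.6 = 4.06 s
v² = v₀² + 2aΔx → Δx = (0² − 6.50²)/(2·-1.6) = 13.2 m
Total distance = 15.1 + 19.5 + 13.2 = 47.8 m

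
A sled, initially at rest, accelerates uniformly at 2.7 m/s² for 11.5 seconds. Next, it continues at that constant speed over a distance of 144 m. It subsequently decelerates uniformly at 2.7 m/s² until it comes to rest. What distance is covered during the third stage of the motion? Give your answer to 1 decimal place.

178.5 m

Phase 1 (accelerating): v₀ = 0 m/s, a = 2.7 m/s².
v = v₀ + at = 0 + (2.7)(11.5) = 31.1 m/s
Δx = v₀t + ½at² = 0·11.5 + 0.5·2.7·11.5² = 179 m

Phase 2 (constant speed): v₀ = 31.1 m/s, a = 0 m/s².
Constant speed: t = d/v = 144/31.1 = 4.64 s

Phase 3 (decelerating): v₀ = 31.1 m/s, a = -2.7 m/s².
v = v₀ + at → t = (0 − 31.1) / -2.7 = 11.5 s
v² = v₀² + 2aΔx → Δx = (0² − 31.1²)/(2·-2.7) = 179 m
Distance in phase 3 = 179 m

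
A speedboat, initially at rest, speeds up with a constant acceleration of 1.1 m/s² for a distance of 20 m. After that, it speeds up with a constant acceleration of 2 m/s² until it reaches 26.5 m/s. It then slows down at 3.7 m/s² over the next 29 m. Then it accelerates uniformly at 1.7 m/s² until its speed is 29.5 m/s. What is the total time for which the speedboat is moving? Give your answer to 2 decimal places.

Phase 1 (accelerating): v₀ = 0 m/s, a = 1.1 m/s².
v² = v₀² + 2aΔx = 0² + 2·1.1·20 = 44.0 → v = 6.63 m/s
t = (v − v₀)/a = (6.63 − 0)/1.1 = 6.03 s

Phase 2 (accelerating): v₀ = 6.63 m/s, a = 2 m/s².
v = v₀ + at → t = (26.5 − 6.63) / 2 = 9.93 s
v² = v₀² + 2aΔx → Δx = (26.5² − 6.63²)/(2·2) = 165 m

Phase 3 (decelerating): v₀ = 26.5 m/s, a = -3.7 m/s².
v² = v₀² + 2aΔx = 26.5² + 2·-3.7·29 = 488 → v = 22.1 m/s
t = (v − v₀)/a = (22.1 − 26.5)/-3.7 = 1.19 s

Phase 4 (accelerating): v₀ = 22.1 m/s, a = 1.7 m/s².
v = v₀ + at → t = (29.5 − 22.1) / 1.7 = 4.36 s
v² = v₀² + 2aΔx → Δx = (29.5² − 22.1²)/(2·1.7) = 113 m
Total time = 6.03 + 9.93 + 1.19 + 4.36 = 21.5 s

21.52 s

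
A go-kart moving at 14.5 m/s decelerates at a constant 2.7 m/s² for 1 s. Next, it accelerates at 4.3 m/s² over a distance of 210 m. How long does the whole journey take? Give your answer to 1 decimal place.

Phase 1 (decelerating): v₀ = 14.5 m/s, a = -2.7 m/s².
v = v₀ + at = 14.5 + (-2.7)(1) = 11.8 m/s
Δx = v₀t + ½at² = 14.5·1 + 0.5·-2.7·1² = 13.2 m

Phase 2 (accelerating): v₀ = 11.8 m/s, a = 4.3 m/s².
v² = v₀² + 2aΔx = 11.8² + 2·4.3·210 = 1950 → v = 44.1 m/s
t = (v − v₀)/a = (44.1 − 11.8)/4.3 = 7.51 s
Total time = 1.00 + 7.51 = 8.51 s

8.5 s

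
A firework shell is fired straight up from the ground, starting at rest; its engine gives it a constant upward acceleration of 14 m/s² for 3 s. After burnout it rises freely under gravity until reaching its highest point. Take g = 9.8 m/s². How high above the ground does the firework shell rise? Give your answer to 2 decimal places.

Phase 1 (powered ascent): v₀ = 0 m/s, a = 14 m/s².
v = v₀ + at = 0 + (14)(3) = 42.0 m/s
Δx = v₀t + ½at² = 0·3 + 0.5·14·3² = 63.0 m

Phase 2 (coasting upward): v₀ = 42.0 m/s, a = -9.8 m/s².
v = v₀ + at → t = (0 − 42.0) / -9.8 = 4.29 s
v² = v₀² + 2aΔx → Δx = (0² − 42.0²)/(2·-9.8) = 90.0 m
Maximum height = 63.0 + 90.0 = 153 m

153.00 m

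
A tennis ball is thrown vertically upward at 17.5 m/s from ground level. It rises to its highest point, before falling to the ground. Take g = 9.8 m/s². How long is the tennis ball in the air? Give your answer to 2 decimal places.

Phase 1 (rising): v₀ = 17.5 m/s, a = -9.8 m/s².
v = v₀ + at → t = (0 − 17.5) / -9.8 = 1.79 s
v² = v₀² + 2aΔx → Δx = (0² − 17.5²)/(2·-9.8) = 15.6 m

Phase 2 (falling): v₀ = 0 m/s, a = -9.8 m/s².
Falls 15.6 m from rest: t = √(2·15.6/9.8) = 1.79 s; v = g·t = 17.5 m/s.
Total time = 1.79 + 1.79 = 3.57 s

3.57 s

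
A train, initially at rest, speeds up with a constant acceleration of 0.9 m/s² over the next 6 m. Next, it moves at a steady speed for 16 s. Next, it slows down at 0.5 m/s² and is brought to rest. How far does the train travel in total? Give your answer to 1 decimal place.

Phase 1 (accelerating): v₀ = 0 m/s, a = 0.9 m/s².
v² = v₀² + 2aΔx = 0² + 2·0.9·6 = 10.8 → v = 3.29 m/s
t = (v − v₀)/a = (3.29 − 0)/0.9 = 3.65 s

Phase 2 (constant speed): v₀ = 3.29 m/s, a = 0 m/s².
v = v₀ + at = 3.29 + (0)(16) = 3.29 m/s
Δx = v₀t + ½at² = 3.29·16 + 0.5·0·16² = 52.6 m

Phase 3 (decelerating): v₀ = 3.29 m/s, a = -0.5 m/s².
v = v₀ + at → t = (0 − 3.29) / -0.5 = 6.57 s
v² = v₀² + 2aΔx → Δx = (0² − 3.29²)/(2·-0.5) = 10.8 m
Total distance = 6.00 + 52.6 + 10.8 = 69.4 m

69.4 m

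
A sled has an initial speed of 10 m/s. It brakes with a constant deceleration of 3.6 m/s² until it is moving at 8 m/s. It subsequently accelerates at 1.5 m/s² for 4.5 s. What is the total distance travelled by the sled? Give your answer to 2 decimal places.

56.19 m

Phase 1 (decelerating): v₀ = 10.0 m/s, a = -3.6 m/s².
v = v₀ + at → t = (8 − 10.0) / -3.6 = 0.556 s
v² = v₀² + 2aΔx → Δx = (8² − 10.0²)/(2·-3.6) = 5.00 m

Phase 2 (accelerating): v₀ = 8.00 m/s, a = 1.5 m/s².
v = v₀ + at = 8.00 + (1.5)(4.5) = 14.8 m/s
Δx = v₀t + ½at² = 8.00·4.5 + 0.5·1.5·4.5² = 51.2 m
Total distance = 5.00 + 51.2 = 56.2 m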